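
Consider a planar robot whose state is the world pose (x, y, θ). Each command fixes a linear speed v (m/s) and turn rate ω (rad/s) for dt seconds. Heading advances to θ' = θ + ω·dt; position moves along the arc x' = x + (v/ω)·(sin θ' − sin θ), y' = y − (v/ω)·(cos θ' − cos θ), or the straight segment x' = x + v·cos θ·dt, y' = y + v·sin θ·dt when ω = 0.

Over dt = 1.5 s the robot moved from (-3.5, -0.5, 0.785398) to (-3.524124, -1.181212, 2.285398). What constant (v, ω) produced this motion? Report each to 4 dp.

v = -0.5000, ω = 1.0000

Δθ = 2.285398 − 0.785398 = 1.500000
ω = Δθ/dt = 1.500000/1.5 = 1.0000
R = −Δy/(cos θ' − cos θ) = -0.5000
v = R·ω = -0.5000·1.0000 = -0.5000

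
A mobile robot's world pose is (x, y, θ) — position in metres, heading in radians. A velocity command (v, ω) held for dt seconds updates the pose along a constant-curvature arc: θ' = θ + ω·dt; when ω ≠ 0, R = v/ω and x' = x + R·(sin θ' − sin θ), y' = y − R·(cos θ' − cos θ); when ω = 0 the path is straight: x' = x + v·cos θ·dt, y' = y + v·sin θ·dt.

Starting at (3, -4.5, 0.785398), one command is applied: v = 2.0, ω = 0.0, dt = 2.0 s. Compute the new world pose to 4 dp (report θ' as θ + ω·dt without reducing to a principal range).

(5.8284, -1.6716, 0.7854)

θ' = 0.7854 + 0.0·2.0 = 0.7854
ω = 0 → straight: x' = 3 + 2.0·cos(0.7854)·2.0 = 5.8284
y' = -4.5 + 2.0·sin(0.7854)·2.0 = -1.6716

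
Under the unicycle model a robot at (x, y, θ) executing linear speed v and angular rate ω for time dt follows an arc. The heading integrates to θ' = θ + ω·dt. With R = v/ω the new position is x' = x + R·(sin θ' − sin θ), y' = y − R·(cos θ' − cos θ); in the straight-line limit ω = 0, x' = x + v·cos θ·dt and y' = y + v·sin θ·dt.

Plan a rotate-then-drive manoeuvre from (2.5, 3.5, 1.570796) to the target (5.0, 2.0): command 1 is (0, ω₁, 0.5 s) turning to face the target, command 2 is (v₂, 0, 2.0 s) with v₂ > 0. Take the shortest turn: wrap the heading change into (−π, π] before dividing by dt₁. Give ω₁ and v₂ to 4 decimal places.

heading to target = atan2(2−3.5, 5−2.5) = -0.5404
Δθ = wrap(-0.5404 − 1.5708) = -2.1112; ω₁ = Δθ/dt₁ = -4.2224
distance = √((5−2.5)² + (2−3.5)²) = 2.9155; v₂ = distance/dt₂ = 1.4577

ω₁ = -4.2224, v₂ = 1.4577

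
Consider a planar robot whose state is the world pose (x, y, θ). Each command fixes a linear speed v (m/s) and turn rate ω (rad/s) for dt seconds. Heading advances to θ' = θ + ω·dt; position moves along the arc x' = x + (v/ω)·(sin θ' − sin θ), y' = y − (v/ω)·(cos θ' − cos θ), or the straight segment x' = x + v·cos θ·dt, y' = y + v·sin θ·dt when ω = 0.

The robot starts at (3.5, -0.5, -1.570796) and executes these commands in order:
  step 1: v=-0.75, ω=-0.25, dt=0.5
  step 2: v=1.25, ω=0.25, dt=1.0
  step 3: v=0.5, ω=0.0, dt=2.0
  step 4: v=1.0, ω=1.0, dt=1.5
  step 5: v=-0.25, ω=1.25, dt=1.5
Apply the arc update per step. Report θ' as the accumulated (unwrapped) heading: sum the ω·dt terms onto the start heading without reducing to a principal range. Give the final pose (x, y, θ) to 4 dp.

step 1: θ'=-1.6958 (R=3.0000) → pose (3.5234, -0.1260, -1.6958)
step 2: θ'=-1.4458 (R=5.0000) → pose (3.5234, -1.3727, -1.4458)
step 3: θ'=-1.4458 (straight) → pose (3.6481, -2.3649, -1.4458)
step 4: θ'=0.0542 (R=1.0000) → pose (4.6945, -3.2388, 0.0542)
step 5: θ'=1.9292 (R=-0.2000) → pose (4.5180, -3.5086, 1.9292)

(4.5180, -3.5086, 1.9292)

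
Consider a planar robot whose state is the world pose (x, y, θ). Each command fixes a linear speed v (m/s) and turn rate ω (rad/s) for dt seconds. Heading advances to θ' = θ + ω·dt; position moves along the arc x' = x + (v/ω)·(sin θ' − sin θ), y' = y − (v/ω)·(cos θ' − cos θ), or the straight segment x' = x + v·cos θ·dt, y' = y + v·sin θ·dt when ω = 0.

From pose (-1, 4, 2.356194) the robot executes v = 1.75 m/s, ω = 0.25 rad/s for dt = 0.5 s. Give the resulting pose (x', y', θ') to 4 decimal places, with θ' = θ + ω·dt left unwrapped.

(-1.6557, 4.5785, 2.4812)

θ' = 2.3562 + 0.25·0.5 = 2.4812
R = v/ω = 1.75/0.25 = 7.0000
x' = -1 + 7.0000·(sin 2.4812 − sin 2.3562) = -1.6557
y' = 4 − 7.0000·(cos 2.4812 − cos 2.3562) = 4.5785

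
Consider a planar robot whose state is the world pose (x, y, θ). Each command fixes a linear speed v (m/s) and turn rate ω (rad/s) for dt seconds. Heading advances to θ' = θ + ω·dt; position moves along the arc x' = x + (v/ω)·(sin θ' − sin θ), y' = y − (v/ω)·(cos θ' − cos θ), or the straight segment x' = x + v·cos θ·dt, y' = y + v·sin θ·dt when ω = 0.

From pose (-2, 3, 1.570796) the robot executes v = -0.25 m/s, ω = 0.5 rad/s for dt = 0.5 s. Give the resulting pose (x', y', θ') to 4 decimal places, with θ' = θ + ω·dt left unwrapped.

(-1.9845, 2.8763, 1.8208)

θ' = 1.5708 + 0.5·0.5 = 1.8208
R = v/ω = -0.25/0.5 = -0.5000
x' = -2 + -0.5000·(sin 1.8208 − sin 1.5708) = -1.9845
y' = 3 − -0.5000·(cos 1.8208 − cos 1.5708) = 2.8763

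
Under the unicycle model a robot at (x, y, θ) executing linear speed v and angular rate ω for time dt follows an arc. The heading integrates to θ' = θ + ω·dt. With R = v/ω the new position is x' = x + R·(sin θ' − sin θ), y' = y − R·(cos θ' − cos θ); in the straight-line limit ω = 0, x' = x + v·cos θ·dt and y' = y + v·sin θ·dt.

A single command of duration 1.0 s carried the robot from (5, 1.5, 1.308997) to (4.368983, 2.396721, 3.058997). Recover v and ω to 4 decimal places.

Δθ = 3.058997 − 1.308997 = 1.750000
ω = Δθ/dt = 1.750000/1.0 = 1.7500
R = −Δy/(cos θ' − cos θ) = 0.7143
v = R·ω = 0.7143·1.7500 = 1.2500

v = 1.2500, ω = 1.7500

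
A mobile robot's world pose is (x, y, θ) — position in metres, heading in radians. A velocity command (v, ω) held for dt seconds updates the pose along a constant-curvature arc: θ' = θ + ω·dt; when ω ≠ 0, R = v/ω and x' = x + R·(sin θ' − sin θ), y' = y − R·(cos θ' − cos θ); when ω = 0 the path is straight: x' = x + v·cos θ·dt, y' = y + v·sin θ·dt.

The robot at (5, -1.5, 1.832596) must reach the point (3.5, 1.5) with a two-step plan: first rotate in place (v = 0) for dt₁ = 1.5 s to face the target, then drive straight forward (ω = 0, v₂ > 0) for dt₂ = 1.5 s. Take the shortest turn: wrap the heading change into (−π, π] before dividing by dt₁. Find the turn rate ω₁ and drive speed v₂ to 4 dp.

ω₁ = 0.1346, v₂ = 2.2361

heading to target = atan2(1.5−-1.5, 3.5−5) = 2.0344
Δθ = wrap(2.0344 − 1.8326) = 0.2018; ω₁ = Δθ/dt₁ = 0.1346
distance = √((3.5−5)² + (1.5−-1.5)²) = 3.3541; v₂ = distance/dt₂ = 2.2361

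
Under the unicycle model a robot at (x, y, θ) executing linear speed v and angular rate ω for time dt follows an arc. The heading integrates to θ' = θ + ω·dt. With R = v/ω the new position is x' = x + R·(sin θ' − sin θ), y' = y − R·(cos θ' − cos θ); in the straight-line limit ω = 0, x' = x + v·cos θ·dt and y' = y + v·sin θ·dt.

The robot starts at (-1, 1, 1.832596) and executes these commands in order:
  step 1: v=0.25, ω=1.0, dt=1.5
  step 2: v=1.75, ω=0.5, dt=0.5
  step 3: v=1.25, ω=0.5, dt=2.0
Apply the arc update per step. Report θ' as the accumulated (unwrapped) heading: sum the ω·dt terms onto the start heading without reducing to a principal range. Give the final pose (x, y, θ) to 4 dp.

step 1: θ'=3.3326 (R=0.2500) → pose (-1.2889, 1.1807, 3.3326)
step 2: θ'=3.5826 (R=3.5000) → pose (-2.1185, 0.9095, 3.5826)
step 3: θ'=4.5826 (R=2.5000) → pose (-3.5303, -1.0277, 4.5826)

(-3.5303, -1.0277, 4.5826)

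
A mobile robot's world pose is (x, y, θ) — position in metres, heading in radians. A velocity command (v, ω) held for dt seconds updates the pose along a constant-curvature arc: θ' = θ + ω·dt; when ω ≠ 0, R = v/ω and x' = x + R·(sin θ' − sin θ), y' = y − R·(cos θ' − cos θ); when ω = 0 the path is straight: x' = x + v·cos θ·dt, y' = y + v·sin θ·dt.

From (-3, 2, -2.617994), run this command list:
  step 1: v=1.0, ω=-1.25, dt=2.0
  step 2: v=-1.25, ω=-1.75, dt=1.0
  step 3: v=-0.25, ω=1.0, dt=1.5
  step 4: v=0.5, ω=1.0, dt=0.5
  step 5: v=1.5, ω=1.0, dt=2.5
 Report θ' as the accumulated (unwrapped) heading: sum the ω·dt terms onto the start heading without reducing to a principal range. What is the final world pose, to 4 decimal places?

step 1: θ'=-5.1180 (R=-0.8000) → pose (-4.1351, 3.0085, -5.1180)
step 2: θ'=-6.8680 (R=0.7143) → pose (-5.1857, 2.6947, -6.8680)
step 3: θ'=-5.3680 (R=-0.2500) → pose (-5.5219, 2.6387, -5.3680)
step 4: θ'=-4.8680 (R=0.5000) → pose (-5.4243, 2.8660, -4.8680)
step 5: θ'=-2.3680 (R=1.5000) → pose (-7.9542, 4.1716, -2.3680)

(-7.9542, 4.1716, -2.3680)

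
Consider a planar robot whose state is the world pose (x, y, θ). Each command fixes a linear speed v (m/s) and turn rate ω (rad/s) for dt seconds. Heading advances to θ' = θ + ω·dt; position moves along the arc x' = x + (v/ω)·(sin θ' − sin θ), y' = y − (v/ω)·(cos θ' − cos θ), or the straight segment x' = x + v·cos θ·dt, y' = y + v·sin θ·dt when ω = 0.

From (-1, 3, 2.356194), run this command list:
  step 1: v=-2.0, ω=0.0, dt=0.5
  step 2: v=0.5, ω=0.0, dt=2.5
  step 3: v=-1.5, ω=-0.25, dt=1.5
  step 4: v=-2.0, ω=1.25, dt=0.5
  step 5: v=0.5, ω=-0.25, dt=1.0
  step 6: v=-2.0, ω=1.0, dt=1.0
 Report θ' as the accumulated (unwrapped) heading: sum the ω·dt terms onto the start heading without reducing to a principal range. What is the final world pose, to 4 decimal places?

(2.1795, 0.3562, 3.3562)

step 1: θ'=2.3562 (straight) → pose (-0.2929, 2.2929, 2.3562)
step 2: θ'=2.3562 (straight) → pose (-1.1768, 3.1768, 2.3562)
step 3: θ'=1.9812 (R=6.0000) → pose (0.0824, 1.3280, 1.9812)
step 4: θ'=2.6062 (R=-1.6000) → pose (0.7332, 0.5902, 2.6062)
step 5: θ'=2.3562 (R=-2.0000) → pose (0.3394, 0.8962, 2.3562)
step 6: θ'=3.3562 (R=-2.0000) → pose (2.1795, 0.3562, 3.3562)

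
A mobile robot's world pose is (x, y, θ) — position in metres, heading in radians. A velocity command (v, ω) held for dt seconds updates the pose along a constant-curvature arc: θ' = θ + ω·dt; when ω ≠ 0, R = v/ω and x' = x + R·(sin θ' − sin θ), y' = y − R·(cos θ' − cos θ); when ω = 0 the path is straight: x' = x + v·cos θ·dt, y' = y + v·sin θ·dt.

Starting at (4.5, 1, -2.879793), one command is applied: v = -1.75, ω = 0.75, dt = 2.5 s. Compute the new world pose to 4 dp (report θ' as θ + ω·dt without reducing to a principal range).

θ' = -2.8798 + 0.75·2.5 = -1.0048
R = v/ω = -1.75/0.75 = -2.3333
x' = 4.5 + -2.3333·(sin -1.0048 − sin -2.8798) = 5.8655
y' = 1 − -2.3333·(cos -1.0048 − cos -2.8798) = 4.5051

(5.8655, 4.5051, -1.0048)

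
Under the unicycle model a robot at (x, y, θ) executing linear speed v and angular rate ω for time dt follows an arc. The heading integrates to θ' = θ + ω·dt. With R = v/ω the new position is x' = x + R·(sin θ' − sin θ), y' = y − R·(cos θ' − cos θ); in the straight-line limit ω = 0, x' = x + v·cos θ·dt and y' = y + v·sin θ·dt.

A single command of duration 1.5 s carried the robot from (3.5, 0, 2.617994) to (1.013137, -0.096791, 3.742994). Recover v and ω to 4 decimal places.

v = 1.7500, ω = 0.7500

Δθ = 3.742994 − 2.617994 = 1.125000
ω = Δθ/dt = 1.125000/1.5 = 0.7500
R = Δx/(sin θ' − sin θ) = 2.3333
v = R·ω = 2.3333·0.7500 = 1.7500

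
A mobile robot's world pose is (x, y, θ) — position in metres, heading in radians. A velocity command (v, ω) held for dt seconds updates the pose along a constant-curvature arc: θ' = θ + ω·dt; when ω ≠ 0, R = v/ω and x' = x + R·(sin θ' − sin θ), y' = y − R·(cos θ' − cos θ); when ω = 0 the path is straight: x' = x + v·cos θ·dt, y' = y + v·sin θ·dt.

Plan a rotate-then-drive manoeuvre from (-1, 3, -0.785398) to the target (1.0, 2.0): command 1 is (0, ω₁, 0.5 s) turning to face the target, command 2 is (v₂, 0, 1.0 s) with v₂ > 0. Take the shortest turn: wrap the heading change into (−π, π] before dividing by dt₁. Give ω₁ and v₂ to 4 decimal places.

ω₁ = 0.6435, v₂ = 2.2361

heading to target = atan2(2−3, 1−-1) = -0.4636
Δθ = wrap(-0.4636 − -0.7854) = 0.3218; ω₁ = Δθ/dt₁ = 0.6435
distance = √((1−-1)² + (2−3)²) = 2.2361; v₂ = distance/dt₂ = 2.2361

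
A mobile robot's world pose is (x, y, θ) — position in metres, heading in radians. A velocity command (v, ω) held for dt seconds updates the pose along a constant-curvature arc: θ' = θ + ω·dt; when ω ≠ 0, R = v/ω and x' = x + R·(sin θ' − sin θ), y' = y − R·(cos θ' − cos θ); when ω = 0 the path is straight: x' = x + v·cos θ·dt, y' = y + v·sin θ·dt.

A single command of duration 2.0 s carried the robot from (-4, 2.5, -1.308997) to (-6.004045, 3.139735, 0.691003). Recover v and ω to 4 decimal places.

Δθ = 0.691003 − -1.308997 = 2.000000
ω = Δθ/dt = 2.000000/2.0 = 1.0000
R = Δx/(sin θ' − sin θ) = -1.2500
v = R·ω = -1.2500·1.0000 = -1.2500

v = -1.2500, ω = 1.0000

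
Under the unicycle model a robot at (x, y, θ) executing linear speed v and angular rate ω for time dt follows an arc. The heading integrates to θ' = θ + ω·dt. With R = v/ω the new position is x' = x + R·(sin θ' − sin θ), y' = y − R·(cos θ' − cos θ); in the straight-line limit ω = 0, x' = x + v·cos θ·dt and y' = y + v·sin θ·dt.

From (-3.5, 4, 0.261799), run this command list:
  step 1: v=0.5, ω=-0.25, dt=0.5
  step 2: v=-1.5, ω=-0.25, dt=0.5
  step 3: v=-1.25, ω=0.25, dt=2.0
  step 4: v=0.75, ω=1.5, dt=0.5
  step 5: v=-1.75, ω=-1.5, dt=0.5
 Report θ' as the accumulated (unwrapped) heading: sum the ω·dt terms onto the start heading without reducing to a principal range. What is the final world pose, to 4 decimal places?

step 1: θ'=0.1368 (R=-2.0000) → pose (-3.2551, 4.0495, 0.1368)
step 2: θ'=0.0118 (R=6.0000) → pose (-4.0026, 3.9938, 0.0118)
step 3: θ'=0.5118 (R=-5.0000) → pose (-6.3923, 3.3535, 0.5118)
step 4: θ'=1.2618 (R=0.5000) → pose (-6.1608, 3.6374, 1.2618)
step 5: θ'=0.5118 (R=1.1667) → pose (-6.7009, 2.9750, 0.5118)

(-6.7009, 2.9750, 0.5118)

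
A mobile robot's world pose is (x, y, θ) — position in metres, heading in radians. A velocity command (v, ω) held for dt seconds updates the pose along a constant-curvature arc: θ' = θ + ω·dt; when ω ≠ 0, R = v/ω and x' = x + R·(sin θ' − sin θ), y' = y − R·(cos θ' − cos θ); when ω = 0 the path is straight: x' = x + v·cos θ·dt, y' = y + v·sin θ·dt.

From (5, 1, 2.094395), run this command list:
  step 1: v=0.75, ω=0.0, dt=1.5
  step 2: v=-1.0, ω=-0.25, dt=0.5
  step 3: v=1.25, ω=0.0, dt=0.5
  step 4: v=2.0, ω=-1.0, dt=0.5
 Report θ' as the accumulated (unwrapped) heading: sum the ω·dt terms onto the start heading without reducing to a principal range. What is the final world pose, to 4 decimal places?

(4.2707, 3.0815, 1.4694)

step 1: θ'=2.0944 (straight) → pose (4.4375, 1.9743, 2.0944)
step 2: θ'=1.9694 (R=4.0000) → pose (4.6598, 1.5268, 1.9694)
step 3: θ'=1.9694 (straight) → pose (4.4172, 2.1028, 1.9694)
step 4: θ'=1.4694 (R=-2.0000) → pose (4.2707, 3.0815, 1.4694)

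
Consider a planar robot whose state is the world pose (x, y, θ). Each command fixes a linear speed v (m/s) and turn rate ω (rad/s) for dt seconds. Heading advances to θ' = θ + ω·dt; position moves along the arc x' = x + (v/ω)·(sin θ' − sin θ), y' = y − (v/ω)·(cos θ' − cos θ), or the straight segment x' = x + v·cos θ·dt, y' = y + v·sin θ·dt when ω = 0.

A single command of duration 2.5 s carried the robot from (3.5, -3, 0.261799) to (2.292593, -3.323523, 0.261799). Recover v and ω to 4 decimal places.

Δθ = 0.261799 − 0.261799 = 0.000000
ω = Δθ/dt = 0.000000/2.5 = 0.0000
ω = 0 → v = (Δx·cos θ + Δy·sin θ)/dt = -0.5000

v = -0.5000, ω = 0.0000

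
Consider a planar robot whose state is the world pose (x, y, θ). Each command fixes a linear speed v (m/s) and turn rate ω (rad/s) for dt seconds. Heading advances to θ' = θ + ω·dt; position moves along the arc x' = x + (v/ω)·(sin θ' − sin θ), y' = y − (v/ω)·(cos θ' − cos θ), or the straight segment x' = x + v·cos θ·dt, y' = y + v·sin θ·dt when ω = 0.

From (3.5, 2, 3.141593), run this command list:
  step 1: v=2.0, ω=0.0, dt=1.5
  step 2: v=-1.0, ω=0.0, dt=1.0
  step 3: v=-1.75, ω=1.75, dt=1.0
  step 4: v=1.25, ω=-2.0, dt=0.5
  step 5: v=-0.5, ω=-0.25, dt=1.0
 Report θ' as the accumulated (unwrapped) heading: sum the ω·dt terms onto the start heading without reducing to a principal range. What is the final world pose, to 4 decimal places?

step 1: θ'=3.1416 (straight) → pose (0.5000, 2.0000, 3.1416)
step 2: θ'=3.1416 (straight) → pose (1.5000, 2.0000, 3.1416)
step 3: θ'=4.8916 (R=-1.0000) → pose (2.4840, 3.1782, 4.8916)
step 4: θ'=3.8916 (R=-0.6250) → pose (2.2950, 2.6095, 3.8916)
step 5: θ'=3.6416 (R=2.0000) → pose (2.6994, 2.9013, 3.6416)

(2.6994, 2.9013, 3.6416)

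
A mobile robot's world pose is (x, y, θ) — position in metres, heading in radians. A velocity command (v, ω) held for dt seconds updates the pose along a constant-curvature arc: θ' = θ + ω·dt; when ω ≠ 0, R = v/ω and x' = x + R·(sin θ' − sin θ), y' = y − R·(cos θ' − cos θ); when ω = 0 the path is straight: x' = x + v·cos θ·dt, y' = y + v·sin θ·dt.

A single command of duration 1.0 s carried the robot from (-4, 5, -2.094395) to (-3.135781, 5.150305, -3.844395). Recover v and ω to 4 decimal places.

v = -1.0000, ω = -1.7500

Δθ = -3.844395 − -2.094395 = -1.750000
ω = Δθ/dt = -1.750000/1.0 = -1.7500
R = Δx/(sin θ' − sin θ) = 0.5714
v = R·ω = 0.5714·-1.7500 = -1.0000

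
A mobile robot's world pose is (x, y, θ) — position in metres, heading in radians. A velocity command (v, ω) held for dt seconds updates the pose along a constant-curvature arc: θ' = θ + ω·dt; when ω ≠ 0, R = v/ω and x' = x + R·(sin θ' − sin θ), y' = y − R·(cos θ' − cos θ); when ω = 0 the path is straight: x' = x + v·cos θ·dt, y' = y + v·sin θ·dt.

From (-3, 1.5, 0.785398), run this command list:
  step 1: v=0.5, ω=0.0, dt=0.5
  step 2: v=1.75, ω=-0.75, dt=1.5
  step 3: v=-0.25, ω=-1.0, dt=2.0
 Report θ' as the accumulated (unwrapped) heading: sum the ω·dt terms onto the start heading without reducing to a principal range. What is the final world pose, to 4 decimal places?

(-0.4925, 2.6365, -2.3396)

step 1: θ'=0.7854 (straight) → pose (-2.8232, 1.6768, 0.7854)
step 2: θ'=-0.3396 (R=-2.3333) → pose (-0.3960, 2.2269, -0.3396)
step 3: θ'=-2.3396 (R=0.2500) → pose (-0.4925, 2.6365, -2.3396)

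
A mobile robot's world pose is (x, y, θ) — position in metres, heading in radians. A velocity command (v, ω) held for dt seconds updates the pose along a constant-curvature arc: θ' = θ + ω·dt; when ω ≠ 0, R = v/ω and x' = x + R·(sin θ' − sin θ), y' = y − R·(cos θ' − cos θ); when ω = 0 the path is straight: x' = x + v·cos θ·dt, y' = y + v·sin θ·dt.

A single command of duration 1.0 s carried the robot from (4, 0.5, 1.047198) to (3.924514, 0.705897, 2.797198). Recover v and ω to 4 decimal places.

v = 0.2500, ω = 1.7500

Δθ = 2.797198 − 1.047198 = 1.750000
ω = Δθ/dt = 1.750000/1.0 = 1.7500
R = −Δy/(cos θ' − cos θ) = 0.1429
v = R·ω = 0.1429·1.7500 = 0.2500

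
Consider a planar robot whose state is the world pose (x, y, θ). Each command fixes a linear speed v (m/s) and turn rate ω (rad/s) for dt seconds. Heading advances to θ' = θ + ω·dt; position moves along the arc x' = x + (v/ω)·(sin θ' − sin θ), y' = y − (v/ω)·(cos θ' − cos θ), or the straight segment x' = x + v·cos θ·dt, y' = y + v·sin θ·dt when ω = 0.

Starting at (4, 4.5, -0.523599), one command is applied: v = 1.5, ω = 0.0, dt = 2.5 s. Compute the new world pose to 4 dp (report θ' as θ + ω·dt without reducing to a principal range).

(7.2476, 2.6250, -0.5236)

θ' = -0.5236 + 0.0·2.5 = -0.5236
ω = 0 → straight: x' = 4 + 1.5·cos(-0.5236)·2.5 = 7.2476
y' = 4.5 + 1.5·sin(-0.5236)·2.5 = 2.6250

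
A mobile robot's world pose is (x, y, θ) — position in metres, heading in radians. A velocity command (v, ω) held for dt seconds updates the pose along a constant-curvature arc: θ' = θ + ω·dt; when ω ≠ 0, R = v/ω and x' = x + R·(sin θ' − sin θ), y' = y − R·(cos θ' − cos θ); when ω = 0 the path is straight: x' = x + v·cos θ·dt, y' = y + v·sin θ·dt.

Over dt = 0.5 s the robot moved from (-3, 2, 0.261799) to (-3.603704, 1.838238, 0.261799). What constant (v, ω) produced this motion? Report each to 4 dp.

Δθ = 0.261799 − 0.261799 = 0.000000
ω = Δθ/dt = 0.000000/0.5 = 0.0000
ω = 0 → v = (Δx·cos θ + Δy·sin θ)/dt = -1.2500

v = -1.2500, ω = 0.0000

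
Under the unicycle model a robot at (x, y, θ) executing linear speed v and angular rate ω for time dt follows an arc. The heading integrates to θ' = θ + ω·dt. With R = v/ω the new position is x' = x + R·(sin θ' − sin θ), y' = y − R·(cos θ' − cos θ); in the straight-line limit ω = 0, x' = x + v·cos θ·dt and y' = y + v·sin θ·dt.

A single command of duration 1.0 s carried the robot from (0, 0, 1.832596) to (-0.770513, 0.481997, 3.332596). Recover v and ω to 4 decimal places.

Δθ = 3.332596 − 1.832596 = 1.500000
ω = Δθ/dt = 1.500000/1.0 = 1.5000
R = Δx/(sin θ' − sin θ) = 0.6667
v = R·ω = 0.6667·1.5000 = 1.0000

v = 1.0000, ω = 1.5000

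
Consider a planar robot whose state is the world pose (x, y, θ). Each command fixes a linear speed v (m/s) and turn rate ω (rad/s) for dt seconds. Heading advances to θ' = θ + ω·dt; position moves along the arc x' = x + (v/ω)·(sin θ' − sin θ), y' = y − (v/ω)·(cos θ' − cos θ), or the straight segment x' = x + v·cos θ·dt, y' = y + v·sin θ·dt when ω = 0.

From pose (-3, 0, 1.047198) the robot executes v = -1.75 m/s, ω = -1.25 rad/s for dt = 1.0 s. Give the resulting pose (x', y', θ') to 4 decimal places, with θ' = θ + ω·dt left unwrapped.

(-4.4944, -0.6713, -0.2028)

θ' = 1.0472 + -1.25·1.0 = -0.2028
R = v/ω = -1.75/-1.25 = 1.4000
x' = -3 + 1.4000·(sin -0.2028 − sin 1.0472) = -4.4944
y' = 0 − 1.4000·(cos -0.2028 − cos 1.0472) = -0.6713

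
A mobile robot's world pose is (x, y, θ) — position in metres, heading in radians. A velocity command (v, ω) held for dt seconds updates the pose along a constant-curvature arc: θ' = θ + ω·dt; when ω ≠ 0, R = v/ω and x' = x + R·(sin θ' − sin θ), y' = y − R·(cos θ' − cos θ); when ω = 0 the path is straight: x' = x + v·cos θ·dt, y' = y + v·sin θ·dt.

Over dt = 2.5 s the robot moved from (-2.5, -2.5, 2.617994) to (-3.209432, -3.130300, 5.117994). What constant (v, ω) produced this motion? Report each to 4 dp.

v = 0.5000, ω = 1.0000

Δθ = 5.117994 − 2.617994 = 2.500000
ω = Δθ/dt = 2.500000/2.5 = 1.0000
R = Δx/(sin θ' − sin θ) = 0.5000
v = R·ω = 0.5000·1.0000 = 0.5000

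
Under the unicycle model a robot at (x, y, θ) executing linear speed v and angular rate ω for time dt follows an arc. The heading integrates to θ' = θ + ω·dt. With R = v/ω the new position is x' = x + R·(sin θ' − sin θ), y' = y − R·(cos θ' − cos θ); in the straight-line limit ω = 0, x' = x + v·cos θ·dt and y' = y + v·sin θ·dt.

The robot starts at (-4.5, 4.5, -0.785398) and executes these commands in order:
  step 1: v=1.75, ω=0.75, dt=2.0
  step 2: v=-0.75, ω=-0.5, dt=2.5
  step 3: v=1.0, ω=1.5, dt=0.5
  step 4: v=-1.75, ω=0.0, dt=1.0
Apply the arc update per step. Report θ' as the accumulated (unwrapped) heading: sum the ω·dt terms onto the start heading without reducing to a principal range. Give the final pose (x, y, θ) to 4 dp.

step 1: θ'=0.7146 (R=2.3333) → pose (-1.3210, 4.3874, 0.7146)
step 2: θ'=-0.5354 (R=1.5000) → pose (-3.0693, 4.2304, -0.5354)
step 3: θ'=0.2146 (R=0.6667) → pose (-2.5872, 4.1524, 0.2146)
step 4: θ'=0.2146 (straight) → pose (-4.2970, 3.7797, 0.2146)

(-4.2970, 3.7797, 0.2146)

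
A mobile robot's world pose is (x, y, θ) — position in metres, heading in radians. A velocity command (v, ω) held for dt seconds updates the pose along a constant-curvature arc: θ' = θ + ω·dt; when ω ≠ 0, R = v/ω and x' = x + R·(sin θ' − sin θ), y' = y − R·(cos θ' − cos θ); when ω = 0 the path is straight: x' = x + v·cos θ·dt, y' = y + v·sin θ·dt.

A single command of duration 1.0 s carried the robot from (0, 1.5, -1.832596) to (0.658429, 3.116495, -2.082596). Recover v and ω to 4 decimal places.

v = -1.7500, ω = -0.2500

Δθ = -2.082596 − -1.832596 = -0.250000
ω = Δθ/dt = -0.250000/1.0 = -0.2500
R = −Δy/(cos θ' − cos θ) = 7.0000
v = R·ω = 7.0000·-0.2500 = -1.7500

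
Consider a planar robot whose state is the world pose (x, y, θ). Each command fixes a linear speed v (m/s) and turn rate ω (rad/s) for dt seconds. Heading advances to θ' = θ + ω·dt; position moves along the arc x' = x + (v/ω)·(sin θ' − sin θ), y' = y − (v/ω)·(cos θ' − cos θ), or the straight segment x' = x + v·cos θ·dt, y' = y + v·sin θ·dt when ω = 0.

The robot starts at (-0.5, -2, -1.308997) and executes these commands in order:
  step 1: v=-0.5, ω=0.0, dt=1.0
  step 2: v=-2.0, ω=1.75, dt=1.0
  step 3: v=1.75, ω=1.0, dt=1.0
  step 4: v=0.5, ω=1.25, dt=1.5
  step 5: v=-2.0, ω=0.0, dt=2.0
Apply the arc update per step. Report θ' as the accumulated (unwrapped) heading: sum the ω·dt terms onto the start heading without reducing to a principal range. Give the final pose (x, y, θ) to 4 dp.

step 1: θ'=-1.3090 (straight) → pose (-0.6294, -1.5170, -1.3090)
step 2: θ'=0.4410 (R=-1.1429) → pose (-2.2211, -0.7793, 0.4410)
step 3: θ'=1.4410 (R=1.7500) → pose (-1.2329, 0.5767, 1.4410)
step 4: θ'=3.3160 (R=0.4000) → pose (-1.6989, 1.0225, 3.3160)
step 5: θ'=3.3160 (straight) → pose (2.2404, 1.7166, 3.3160)

(2.2404, 1.7166, 3.3160)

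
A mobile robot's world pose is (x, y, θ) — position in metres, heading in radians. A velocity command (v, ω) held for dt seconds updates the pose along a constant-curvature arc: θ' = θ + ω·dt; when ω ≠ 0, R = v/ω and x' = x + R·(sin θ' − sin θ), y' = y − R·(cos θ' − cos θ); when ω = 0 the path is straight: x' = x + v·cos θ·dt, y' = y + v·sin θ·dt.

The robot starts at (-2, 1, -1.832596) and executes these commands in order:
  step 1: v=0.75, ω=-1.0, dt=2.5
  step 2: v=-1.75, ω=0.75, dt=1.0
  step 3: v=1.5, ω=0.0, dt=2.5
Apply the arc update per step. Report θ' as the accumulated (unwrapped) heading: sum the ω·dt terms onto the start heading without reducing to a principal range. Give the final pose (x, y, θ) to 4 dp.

(-5.6411, 1.2717, -3.5826)

step 1: θ'=-4.3326 (R=-0.7500) → pose (-3.4210, 0.9161, -4.3326)
step 2: θ'=-3.5826 (R=-2.3333) → pose (-2.2499, -0.3290, -3.5826)
step 3: θ'=-3.5826 (straight) → pose (-5.6411, 1.2717, -3.5826)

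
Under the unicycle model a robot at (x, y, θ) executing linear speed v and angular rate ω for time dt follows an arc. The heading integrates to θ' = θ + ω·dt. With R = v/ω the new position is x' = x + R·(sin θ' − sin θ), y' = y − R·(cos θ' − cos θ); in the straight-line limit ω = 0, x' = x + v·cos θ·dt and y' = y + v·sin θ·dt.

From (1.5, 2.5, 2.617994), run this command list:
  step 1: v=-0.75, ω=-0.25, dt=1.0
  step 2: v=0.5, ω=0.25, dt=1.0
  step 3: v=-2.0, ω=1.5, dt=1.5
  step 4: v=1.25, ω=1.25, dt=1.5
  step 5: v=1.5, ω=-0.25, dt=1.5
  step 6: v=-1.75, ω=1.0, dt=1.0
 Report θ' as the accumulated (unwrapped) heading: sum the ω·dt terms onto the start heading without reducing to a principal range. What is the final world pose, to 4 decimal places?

(5.8696, 2.6448, 7.3680)

step 1: θ'=2.3680 (R=3.0000) → pose (2.0961, 2.0481, 2.3680)
step 2: θ'=2.6180 (R=2.0000) → pose (1.6987, 2.3494, 2.6180)
step 3: θ'=4.8680 (R=-1.3333) → pose (3.6826, 3.7107, 4.8680)
step 4: θ'=6.7430 (R=1.0000) → pose (5.1143, 2.9696, 6.7430)
step 5: θ'=6.3680 (R=-6.0000) → pose (7.2687, 3.5712, 6.3680)
step 6: θ'=7.3680 (R=-1.7500) → pose (5.8696, 2.6448, 7.3680)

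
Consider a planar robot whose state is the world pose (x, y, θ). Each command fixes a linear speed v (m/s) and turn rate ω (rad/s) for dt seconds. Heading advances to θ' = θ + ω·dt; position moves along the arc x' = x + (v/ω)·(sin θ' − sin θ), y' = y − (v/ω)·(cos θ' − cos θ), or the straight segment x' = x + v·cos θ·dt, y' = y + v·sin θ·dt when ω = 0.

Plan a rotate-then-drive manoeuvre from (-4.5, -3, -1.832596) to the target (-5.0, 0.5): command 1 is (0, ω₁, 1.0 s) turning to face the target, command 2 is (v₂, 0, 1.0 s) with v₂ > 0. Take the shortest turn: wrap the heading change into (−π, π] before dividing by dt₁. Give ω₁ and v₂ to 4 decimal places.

ω₁ = -2.7379, v₂ = 3.5355

heading to target = atan2(0.5−-3, -5−-4.5) = 1.7127
Δθ = wrap(1.7127 − -1.8326) = -2.7379; ω₁ = Δθ/dt₁ = -2.7379
distance = √((-5−-4.5)² + (0.5−-3)²) = 3.5355; v₂ = distance/dt₂ = 3.5355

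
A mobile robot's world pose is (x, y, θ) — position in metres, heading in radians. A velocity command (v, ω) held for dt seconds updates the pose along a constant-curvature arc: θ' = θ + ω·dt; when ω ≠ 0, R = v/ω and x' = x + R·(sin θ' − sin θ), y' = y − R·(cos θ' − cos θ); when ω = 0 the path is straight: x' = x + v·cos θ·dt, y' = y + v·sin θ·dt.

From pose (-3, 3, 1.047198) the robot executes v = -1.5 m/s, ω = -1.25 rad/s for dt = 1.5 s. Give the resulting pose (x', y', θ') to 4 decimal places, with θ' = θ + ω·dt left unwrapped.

(-4.9230, 2.7882, -0.8278)

θ' = 1.0472 + -1.25·1.5 = -0.8278
R = v/ω = -1.5/-1.25 = 1.2000
x' = -3 + 1.2000·(sin -0.8278 − sin 1.0472) = -4.9230
y' = 3 − 1.2000·(cos -0.8278 − cos 1.0472) = 2.7882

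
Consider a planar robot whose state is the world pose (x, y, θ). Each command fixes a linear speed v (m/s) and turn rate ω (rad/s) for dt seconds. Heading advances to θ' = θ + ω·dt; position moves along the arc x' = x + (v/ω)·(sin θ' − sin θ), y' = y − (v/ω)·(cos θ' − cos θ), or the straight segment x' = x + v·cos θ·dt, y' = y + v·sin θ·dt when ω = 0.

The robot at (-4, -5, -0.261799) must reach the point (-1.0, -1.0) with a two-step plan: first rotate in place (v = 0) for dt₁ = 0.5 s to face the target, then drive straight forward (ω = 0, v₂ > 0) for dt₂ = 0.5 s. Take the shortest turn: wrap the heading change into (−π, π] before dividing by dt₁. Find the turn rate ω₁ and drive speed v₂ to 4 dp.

ω₁ = 2.3782, v₂ = 10.0000

heading to target = atan2(-1−-5, -1−-4) = 0.9273
Δθ = wrap(0.9273 − -0.2618) = 1.1891; ω₁ = Δθ/dt₁ = 2.3782
distance = √((-1−-4)² + (-1−-5)²) = 5.0000; v₂ = distance/dt₂ = 10.0000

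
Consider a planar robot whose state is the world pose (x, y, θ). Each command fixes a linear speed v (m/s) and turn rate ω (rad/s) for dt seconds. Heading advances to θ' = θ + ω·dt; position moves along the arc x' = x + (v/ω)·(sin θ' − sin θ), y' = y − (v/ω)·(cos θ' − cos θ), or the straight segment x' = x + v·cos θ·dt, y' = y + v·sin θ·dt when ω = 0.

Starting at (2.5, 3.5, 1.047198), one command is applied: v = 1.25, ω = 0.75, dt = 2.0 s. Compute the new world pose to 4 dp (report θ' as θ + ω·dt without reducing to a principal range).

(1.9900, 5.7141, 2.5472)

θ' = 1.0472 + 0.75·2.0 = 2.5472
R = v/ω = 1.25/0.75 = 1.6667
x' = 2.5 + 1.6667·(sin 2.5472 − sin 1.0472) = 1.9900
y' = 3.5 − 1.6667·(cos 2.5472 − cos 1.0472) = 5.7141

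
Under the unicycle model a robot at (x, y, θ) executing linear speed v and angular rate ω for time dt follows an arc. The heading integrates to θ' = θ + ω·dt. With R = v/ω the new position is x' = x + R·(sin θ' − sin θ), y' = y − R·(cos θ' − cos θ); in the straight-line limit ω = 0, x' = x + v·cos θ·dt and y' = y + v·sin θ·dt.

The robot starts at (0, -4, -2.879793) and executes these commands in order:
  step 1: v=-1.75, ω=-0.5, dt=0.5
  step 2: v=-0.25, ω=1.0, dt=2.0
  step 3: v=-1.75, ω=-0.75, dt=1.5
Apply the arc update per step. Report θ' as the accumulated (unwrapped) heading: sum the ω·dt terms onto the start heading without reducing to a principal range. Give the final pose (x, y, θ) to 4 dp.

step 1: θ'=-3.1298 (R=3.5000) → pose (0.8646, -3.8810, -3.1298)
step 2: θ'=-1.1298 (R=-0.2500) → pose (1.0877, -3.5243, -1.1298)
step 3: θ'=-2.2548 (R=2.3333) → pose (1.3893, -1.0539, -2.2548)

(1.3893, -1.0539, -2.2548)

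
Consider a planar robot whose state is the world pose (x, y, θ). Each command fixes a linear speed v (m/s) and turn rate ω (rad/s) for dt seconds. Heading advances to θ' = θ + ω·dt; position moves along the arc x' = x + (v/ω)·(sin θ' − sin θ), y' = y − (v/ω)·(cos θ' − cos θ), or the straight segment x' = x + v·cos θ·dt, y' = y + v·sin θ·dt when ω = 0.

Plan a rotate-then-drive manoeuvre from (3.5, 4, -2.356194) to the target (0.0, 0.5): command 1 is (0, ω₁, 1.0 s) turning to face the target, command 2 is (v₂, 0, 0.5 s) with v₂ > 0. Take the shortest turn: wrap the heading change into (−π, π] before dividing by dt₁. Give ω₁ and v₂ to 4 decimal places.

ω₁ = 0.0000, v₂ = 9.8995

heading to target = atan2(0.5−4, 0−3.5) = -2.3562
Δθ = wrap(-2.3562 − -2.3562) = 0.0000; ω₁ = Δθ/dt₁ = 0.0000
distance = √((0−3.5)² + (0.5−4)²) = 4.9497; v₂ = distance/dt₂ = 9.8995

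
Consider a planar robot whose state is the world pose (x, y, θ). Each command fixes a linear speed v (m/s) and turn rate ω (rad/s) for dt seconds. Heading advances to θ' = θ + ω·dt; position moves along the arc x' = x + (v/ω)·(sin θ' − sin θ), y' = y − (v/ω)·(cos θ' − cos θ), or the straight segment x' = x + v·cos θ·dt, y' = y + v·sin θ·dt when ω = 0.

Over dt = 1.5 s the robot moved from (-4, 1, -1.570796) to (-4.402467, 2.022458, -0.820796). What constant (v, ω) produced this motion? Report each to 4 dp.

v = -0.7500, ω = 0.5000

Δθ = -0.820796 − -1.570796 = 0.750000
ω = Δθ/dt = 0.750000/1.5 = 0.5000
R = −Δy/(cos θ' − cos θ) = -1.5000
v = R·ω = -1.5000·0.5000 = -0.7500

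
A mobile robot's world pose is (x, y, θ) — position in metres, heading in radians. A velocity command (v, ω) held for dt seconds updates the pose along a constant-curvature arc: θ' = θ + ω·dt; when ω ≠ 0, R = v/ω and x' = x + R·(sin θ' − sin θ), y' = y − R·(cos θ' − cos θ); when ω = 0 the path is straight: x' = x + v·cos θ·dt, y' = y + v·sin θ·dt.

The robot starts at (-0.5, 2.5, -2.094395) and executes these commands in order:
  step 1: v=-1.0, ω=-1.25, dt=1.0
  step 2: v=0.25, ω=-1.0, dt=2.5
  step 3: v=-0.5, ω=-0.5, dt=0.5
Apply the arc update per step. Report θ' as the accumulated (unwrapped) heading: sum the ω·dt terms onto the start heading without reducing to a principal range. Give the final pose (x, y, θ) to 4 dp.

(0.0609, 3.2778, -6.0944)

step 1: θ'=-3.3444 (R=0.8000) → pose (0.3540, 2.8836, -3.3444)
step 2: θ'=-5.8444 (R=-0.2500) → pose (0.2981, 3.3548, -5.8444)
step 3: θ'=-6.0944 (R=1.0000) → pose (0.0609, 3.2778, -6.0944)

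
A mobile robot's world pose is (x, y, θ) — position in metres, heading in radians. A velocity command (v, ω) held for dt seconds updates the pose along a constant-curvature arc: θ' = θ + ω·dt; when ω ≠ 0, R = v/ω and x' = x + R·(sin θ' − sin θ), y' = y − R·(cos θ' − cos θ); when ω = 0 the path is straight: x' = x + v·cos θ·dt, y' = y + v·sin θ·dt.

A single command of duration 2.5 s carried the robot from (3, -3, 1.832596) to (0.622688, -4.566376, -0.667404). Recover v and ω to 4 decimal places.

v = -1.5000, ω = -1.0000

Δθ = -0.667404 − 1.832596 = -2.500000
ω = Δθ/dt = -2.500000/2.5 = -1.0000
R = Δx/(sin θ' − sin θ) = 1.5000
v = R·ω = 1.5000·-1.0000 = -1.5000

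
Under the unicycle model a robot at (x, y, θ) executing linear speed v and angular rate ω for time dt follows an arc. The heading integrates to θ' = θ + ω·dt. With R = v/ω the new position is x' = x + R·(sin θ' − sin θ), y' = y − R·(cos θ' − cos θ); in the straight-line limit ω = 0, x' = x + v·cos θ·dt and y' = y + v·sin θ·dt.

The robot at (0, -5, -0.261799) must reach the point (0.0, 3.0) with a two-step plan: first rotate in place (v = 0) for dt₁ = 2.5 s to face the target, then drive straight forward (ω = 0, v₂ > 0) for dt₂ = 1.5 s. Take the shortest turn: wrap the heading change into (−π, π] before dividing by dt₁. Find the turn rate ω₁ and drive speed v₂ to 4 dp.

heading to target = atan2(3−-5, 0−0) = 1.5708
Δθ = wrap(1.5708 − -0.2618) = 1.8326; ω₁ = Δθ/dt₁ = 0.7330
distance = √((0−0)² + (3−-5)²) = 8.0000; v₂ = distance/dt₂ = 5.3333

ω₁ = 0.7330, v₂ = 5.3333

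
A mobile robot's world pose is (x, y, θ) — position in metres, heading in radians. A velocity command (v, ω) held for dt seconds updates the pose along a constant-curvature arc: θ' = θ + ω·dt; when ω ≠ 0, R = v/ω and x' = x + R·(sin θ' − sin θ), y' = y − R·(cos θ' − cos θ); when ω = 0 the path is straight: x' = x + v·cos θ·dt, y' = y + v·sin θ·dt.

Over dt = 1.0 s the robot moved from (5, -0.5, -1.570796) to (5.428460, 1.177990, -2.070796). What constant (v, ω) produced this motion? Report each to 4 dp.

Δθ = -2.070796 − -1.570796 = -0.500000
ω = Δθ/dt = -0.500000/1.0 = -0.5000
R = −Δy/(cos θ' − cos θ) = 3.5000
v = R·ω = 3.5000·-0.5000 = -1.7500

v = -1.7500, ω = -0.5000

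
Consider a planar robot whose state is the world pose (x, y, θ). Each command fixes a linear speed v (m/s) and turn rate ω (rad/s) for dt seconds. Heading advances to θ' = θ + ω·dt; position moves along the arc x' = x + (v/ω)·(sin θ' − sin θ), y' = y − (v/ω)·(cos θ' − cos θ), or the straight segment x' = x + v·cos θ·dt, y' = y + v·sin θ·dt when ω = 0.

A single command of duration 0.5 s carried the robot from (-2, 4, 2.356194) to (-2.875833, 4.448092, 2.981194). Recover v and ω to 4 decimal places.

v = 2.0000, ω = 1.2500

Δθ = 2.981194 − 2.356194 = 0.625000
ω = Δθ/dt = 0.625000/0.5 = 1.2500
R = Δx/(sin θ' − sin θ) = 1.6000
v = R·ω = 1.6000·1.2500 = 2.0000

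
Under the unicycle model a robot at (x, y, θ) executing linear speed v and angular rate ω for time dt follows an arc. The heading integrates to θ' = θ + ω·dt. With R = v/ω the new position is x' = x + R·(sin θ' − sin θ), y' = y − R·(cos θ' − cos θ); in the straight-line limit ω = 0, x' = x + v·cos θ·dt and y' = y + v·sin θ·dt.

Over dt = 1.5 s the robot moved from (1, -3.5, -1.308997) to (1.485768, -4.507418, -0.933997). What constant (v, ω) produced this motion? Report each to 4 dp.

Δθ = -0.933997 − -1.308997 = 0.375000
ω = Δθ/dt = 0.375000/1.5 = 0.2500
R = −Δy/(cos θ' − cos θ) = 3.0000
v = R·ω = 3.0000·0.2500 = 0.7500

v = 0.7500, ω = 0.2500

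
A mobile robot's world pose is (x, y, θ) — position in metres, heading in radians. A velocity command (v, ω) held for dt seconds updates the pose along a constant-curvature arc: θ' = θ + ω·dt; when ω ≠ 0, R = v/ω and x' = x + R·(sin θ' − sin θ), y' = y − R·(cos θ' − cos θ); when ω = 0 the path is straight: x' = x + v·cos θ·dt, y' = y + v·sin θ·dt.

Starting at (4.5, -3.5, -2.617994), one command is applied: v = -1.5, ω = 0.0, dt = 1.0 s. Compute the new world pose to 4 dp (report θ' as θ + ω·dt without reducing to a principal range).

(5.7990, -2.7500, -2.6180)

θ' = -2.6180 + 0.0·1.0 = -2.6180
ω = 0 → straight: x' = 4.5 + -1.5·cos(-2.6180)·1.0 = 5.7990
y' = -3.5 + -1.5·sin(-2.6180)·1.0 = -2.7500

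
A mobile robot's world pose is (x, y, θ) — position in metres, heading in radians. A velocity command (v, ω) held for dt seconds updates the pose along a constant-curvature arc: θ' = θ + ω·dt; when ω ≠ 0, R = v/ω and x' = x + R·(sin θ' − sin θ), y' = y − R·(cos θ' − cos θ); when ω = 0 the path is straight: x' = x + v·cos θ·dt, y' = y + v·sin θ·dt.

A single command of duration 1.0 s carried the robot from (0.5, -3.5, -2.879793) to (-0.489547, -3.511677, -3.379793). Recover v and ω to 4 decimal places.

v = 1.0000, ω = -0.5000

Δθ = -3.379793 − -2.879793 = -0.500000
ω = Δθ/dt = -0.500000/1.0 = -0.5000
R = Δx/(sin θ' − sin θ) = -2.0000
v = R·ω = -2.0000·-0.5000 = 1.0000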